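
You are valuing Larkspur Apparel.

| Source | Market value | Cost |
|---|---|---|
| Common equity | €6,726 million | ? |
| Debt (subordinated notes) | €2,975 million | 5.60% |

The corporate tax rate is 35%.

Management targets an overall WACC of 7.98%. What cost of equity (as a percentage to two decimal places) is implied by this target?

Total capital V = 6726 + 2975 = 9701.
Equity weight = 6726/9701 = 0.6933.
Subordinated notes weight = 2975/9701 = 0.3067.
Debt contribution = 0.3067 × 5.6% × (1 − 35%) = 1.1163%.
Required equity contribution = 7.98% − 1.1163% = 6.8637%.
Re = 6.8637% / 0.6933 = 9.8996%.

9.90%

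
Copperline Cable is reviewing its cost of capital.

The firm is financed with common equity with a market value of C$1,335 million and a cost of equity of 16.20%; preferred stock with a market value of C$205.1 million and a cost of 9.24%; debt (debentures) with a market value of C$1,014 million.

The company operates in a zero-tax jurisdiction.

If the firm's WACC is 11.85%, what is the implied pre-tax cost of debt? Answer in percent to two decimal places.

6.65%

Total capital V = 1335 + 205.1 + 1014 = 2554.1.
Equity weight = 1335/2554.1 = 0.5227.
Preferred weight = 205.1/2554.1 = 0.0803.
Debentures weight = 1014/2554.1 = 0.3970.
Equity contribution = 0.5227 × 16.2% = 8.4676%.
Preferred contribution = 0.0803 × 9.24% = 0.7420%.
Remaining for debt = 11.85% − 9.2096% = 2.6404%.
Rd × (1 − 0%) × 0.3970 = 2.6404%  ⇒  Rd = 6.6508%.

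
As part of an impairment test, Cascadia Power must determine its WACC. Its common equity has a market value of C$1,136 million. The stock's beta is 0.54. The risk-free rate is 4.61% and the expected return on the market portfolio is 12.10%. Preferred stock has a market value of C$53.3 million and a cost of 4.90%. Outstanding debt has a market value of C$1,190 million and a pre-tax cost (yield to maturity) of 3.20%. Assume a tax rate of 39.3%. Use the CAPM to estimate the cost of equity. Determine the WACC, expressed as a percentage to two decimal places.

Market risk premium = 12.1% − 4.61% = 7.49%.
Cost of equity via CAPM: Re = 4.61% + 0.54 × 7.49% = 8.6546%.
Total capital V = 1136 + 53.3 + 1190 = 2379.3.
Equity: weight = 1136/2379.3 = 0.4775; cost = 8.6546%.
Preferred: weight = 53.3/2379.3 = 0.0224; cost = 4.9%.
Debt: weight = 1190/2379.3 = 0.5001; after-tax cost = 3.2% × (1 − 39.3%) = 1.9424%.
WACC = 0.4775 × 8.6546% + 0.0224 × 4.9000% + 0.5001 × 1.9424% = 5.2134%.

5.21%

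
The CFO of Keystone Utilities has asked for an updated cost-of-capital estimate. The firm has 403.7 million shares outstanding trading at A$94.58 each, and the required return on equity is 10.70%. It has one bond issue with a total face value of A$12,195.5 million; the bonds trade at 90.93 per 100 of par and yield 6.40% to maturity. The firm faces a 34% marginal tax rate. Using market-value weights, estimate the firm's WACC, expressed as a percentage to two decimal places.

9.24%

Market value of equity E = 94.58 × 403.7m = 38181.946m. Market value of debt D = 12195.5m × 90.93/100 = 11089.36815m.
Total capital V = 38181.946 + 11089.36815 = 49271.31415.
Equity: weight = 38181.946/49271.31415 = 0.7749; cost = 10.7%.
Bonds outstanding: weight = 11089.36815/49271.31415 = 0.2251; after-tax cost = 6.4% × (1 − 34%) = 4.2240%.
WACC = 0.7749 × 10.7000% + 0.2251 × 4.2240% = 9.2425%.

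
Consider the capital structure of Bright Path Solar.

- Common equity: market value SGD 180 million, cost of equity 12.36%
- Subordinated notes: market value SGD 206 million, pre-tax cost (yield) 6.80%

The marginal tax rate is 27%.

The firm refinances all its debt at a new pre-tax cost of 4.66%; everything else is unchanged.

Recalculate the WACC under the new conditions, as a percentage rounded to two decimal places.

After the change:
Total capital V = 180 + 206 = 386.
Equity: weight = 180/386 = 0.4663; cost = 12.36%.
Subordinated notes: weight = 206/386 = 0.5337; after-tax cost = 4.66% × (1 − 27%) = 3.4018%.
WACC = 0.4663 × 12.3600% + 0.5337 × 3.4018% = 7.5792%.

7.58%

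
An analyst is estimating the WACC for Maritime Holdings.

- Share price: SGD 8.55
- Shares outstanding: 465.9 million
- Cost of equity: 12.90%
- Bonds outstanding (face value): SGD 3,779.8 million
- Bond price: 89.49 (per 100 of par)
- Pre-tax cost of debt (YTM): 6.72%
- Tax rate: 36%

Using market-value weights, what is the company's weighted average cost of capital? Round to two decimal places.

Market value of equity E = 8.55 × 465.9m = 3983.445m. Market value of debt D = 3779.8m × 89.49/100 = 3382.54302m.
Total capital V = 3983.445 + 3382.54302 = 7365.98802.
Equity: weight = 3983.445/7365.98802 = 0.5408; cost = 12.9%.
Bonds outstanding: weight = 3382.54302/7365.98802 = 0.4592; after-tax cost = 6.72% × (1 − 36%) = 4.3008%.
WACC = 0.5408 × 12.9000% + 0.4592 × 4.3008% = 8.9512%.

8.95%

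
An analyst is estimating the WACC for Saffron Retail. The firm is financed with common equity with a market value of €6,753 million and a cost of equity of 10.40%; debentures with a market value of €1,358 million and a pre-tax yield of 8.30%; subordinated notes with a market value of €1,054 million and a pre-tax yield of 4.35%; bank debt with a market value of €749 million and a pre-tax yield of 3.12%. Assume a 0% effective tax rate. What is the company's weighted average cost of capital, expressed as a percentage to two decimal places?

8.92%

Total capital V = 6753 + 1358 + 1054 + 749 = 9914.
Equity: weight = 6753/9914 = 0.6812; cost = 10.4%.
Debentures: weight = 1358/9914 = 0.1370; after-tax cost = 8.3% × (1 − 0%) = 8.3000%.
Subordinated notes: weight = 1054/9914 = 0.1063; after-tax cost = 4.35% × (1 − 0%) = 4.3500%.
Bank debt: weight = 749/9914 = 0.0755; after-tax cost = 3.12% × (1 − 0%) = 3.1200%.
WACC = 0.6812 × 10.4000% + 0.1370 × 8.3000% + 0.1063 × 4.3500% + 0.0755 × 3.1200% = 8.9191%.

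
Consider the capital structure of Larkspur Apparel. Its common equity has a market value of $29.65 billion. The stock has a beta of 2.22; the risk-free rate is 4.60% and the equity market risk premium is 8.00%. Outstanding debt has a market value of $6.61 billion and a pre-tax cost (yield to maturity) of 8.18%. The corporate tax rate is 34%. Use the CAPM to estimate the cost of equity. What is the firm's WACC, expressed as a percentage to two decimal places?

19.27%

Cost of equity via CAPM: Re = 4.6% + 2.22 × 8.0% = 22.3600%.
Total capital V = 29.65 + 6.61 = 36.26.
Equity: weight = 29.65/36.26 = 0.8177; cost = 22.36%.
Debt: weight = 6.61/36.26 = 0.1823; after-tax cost = 8.18% × (1 − 34%) = 5.3988%.
WACC = 0.8177 × 22.3600% + 0.1823 × 5.3988% = 19.2681%.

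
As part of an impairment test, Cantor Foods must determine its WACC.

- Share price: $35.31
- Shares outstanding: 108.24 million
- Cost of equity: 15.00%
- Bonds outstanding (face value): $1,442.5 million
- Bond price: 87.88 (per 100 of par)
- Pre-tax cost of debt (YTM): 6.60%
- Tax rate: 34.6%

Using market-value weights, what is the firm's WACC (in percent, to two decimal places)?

Market value of equity E = 35.31 × 108.24m = 3821.9544m. Market value of debt D = 1442.5m × 87.88/100 = 1267.669m.
Total capital V = 3821.9544 + 1267.669 = 5089.6234.
Equity: weight = 3821.9544/5089.6234 = 0.7509; cost = 15%.
Bonds outstanding: weight = 1267.669/5089.6234 = 0.2491; after-tax cost = 6.6% × (1 − 34.6%) = 4.3164%.
WACC = 0.7509 × 15.0000% + 0.2491 × 4.3164% = 12.3390%.

12.34%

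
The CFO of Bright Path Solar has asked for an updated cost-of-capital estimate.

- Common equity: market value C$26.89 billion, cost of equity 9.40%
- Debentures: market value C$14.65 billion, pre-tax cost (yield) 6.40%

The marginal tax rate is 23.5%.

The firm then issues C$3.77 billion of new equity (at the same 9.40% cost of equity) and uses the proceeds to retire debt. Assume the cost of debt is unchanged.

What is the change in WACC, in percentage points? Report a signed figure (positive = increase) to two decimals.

+0.41 pp

Current WACC:
Total capital V = 26.89 + 14.65 = 41.54.
Equity: weight = 26.89/41.54 = 0.6473; cost = 9.4%.
Debentures: weight = 14.65/41.54 = 0.3527; after-tax cost = 6.4% × (1 − 23.5%) = 4.8960%.
WACC = 0.6473 × 9.4000% + 0.3527 × 4.8960% = 7.8116%.
After the change:
Total capital V = 30.66 + 10.88 = 41.54.
Equity: weight = 30.66/41.54 = 0.7381; cost = 9.4%.
Debentures: weight = 10.88/41.54 = 0.2619; after-tax cost = 6.4% × (1 − 23.5%) = 4.8960%.
WACC = 0.7381 × 9.4000% + 0.2619 × 4.8960% = 8.2203%.
Change in WACC = 8.2203% − 7.8116% = 0.4088 pp.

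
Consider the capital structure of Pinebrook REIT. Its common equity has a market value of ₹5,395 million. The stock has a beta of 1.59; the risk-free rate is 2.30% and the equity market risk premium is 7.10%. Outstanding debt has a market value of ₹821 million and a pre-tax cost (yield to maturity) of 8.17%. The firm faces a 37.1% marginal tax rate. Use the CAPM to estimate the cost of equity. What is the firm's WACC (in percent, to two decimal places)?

Cost of equity via CAPM: Re = 2.3% + 1.59 × 7.1% = 13.5890%.
Total capital V = 5395 + 821 = 6216.
Equity: weight = 5395/6216 = 0.8679; cost = 13.589%.
Debt: weight = 821/6216 = 0.1321; after-tax cost = 8.17% × (1 − 37.1%) = 5.1389%.
WACC = 0.8679 × 13.5890% + 0.1321 × 5.1389% = 12.4729%.

12.47%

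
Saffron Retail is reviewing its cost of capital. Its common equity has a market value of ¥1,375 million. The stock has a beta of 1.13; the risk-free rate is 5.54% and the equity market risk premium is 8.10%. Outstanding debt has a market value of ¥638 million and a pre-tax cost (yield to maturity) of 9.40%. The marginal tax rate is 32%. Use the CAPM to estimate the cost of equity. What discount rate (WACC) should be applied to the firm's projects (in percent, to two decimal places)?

Cost of equity via CAPM: Re = 5.54% + 1.13 × 8.1% = 14.6930%.
Total capital V = 1375 + 638 = 2013.
Equity: weight = 1375/2013 = 0.6831; cost = 14.693%.
Debt: weight = 638/2013 = 0.3169; after-tax cost = 9.4% × (1 − 32%) = 6.3920%.
WACC = 0.6831 × 14.6930% + 0.3169 × 6.3920% = 12.0621%.

12.06%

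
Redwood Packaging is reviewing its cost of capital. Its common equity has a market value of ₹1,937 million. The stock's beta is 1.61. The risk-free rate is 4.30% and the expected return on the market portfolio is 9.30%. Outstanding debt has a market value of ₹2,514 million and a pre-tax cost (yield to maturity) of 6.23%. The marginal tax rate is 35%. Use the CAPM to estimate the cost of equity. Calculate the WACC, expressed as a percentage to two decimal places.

Market risk premium = 9.3% − 4.3% = 5.0%.
Cost of equity via CAPM: Re = 4.3% + 1.61 × 5.0% = 12.3500%.
Total capital V = 1937 + 2514 = 4451.
Equity: weight = 1937/4451 = 0.4352; cost = 12.35%.
Debt: weight = 2514/4451 = 0.5648; after-tax cost = 6.23% × (1 − 35%) = 4.0495%.
WACC = 0.4352 × 12.3500% + 0.5648 × 4.0495% = 7.6617%.

7.66%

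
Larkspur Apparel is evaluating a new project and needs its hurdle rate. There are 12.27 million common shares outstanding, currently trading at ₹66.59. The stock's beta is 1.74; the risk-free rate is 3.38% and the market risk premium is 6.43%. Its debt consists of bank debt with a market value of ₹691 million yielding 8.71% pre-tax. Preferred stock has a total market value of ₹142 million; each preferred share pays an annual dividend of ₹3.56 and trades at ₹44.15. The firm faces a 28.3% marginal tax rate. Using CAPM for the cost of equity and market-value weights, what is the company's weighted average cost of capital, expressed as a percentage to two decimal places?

Cost of equity via CAPM: Re = 3.38% + 1.74 × 6.43% = 14.5682%.
Cost of preferred: Rp = 3.56 / 44.15 = 8.0634%.
Market value of equity E = 66.59 × 12.27m = 817.0593m.
Total capital V = 817.0593 + 142 + 691 = 1650.0593.
Equity: weight = 817.0593/1650.0593 = 0.4952; cost = 14.5682%.
Preferred: weight = 142/1650.0593 = 0.0861; cost = 8.0634%.
Bank debt: weight = 691/1650.0593 = 0.4188; after-tax cost = 8.71% × (1 − 28.3%) = 6.2451%.
WACC = 0.4952 × 14.5682% + 0.0861 × 8.0634% + 0.4188 × 6.2451% = 10.5229%.

10.52%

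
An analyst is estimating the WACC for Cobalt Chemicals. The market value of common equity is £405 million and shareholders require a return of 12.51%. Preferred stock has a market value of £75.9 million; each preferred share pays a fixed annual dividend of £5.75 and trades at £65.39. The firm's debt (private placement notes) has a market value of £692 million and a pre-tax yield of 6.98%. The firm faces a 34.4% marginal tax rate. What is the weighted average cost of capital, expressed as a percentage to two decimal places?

7.59%

Cost of preferred: Rp = 5.75 / 65.39 = 8.7934%.
Total capital V = 405 + 75.9 + 692 = 1172.9.
Equity: weight = 405/1172.9 = 0.3453; cost = 12.51%.
Preferred: weight = 75.9/1172.9 = 0.0647; cost = 8.7934%.
Private placement notes: weight = 692/1172.9 = 0.5900; after-tax cost = 6.98% × (1 − 34.4%) = 4.5789%.
WACC = 0.3453 × 12.5100% + 0.0647 × 8.7934% + 0.5900 × 4.5789% = 7.5902%.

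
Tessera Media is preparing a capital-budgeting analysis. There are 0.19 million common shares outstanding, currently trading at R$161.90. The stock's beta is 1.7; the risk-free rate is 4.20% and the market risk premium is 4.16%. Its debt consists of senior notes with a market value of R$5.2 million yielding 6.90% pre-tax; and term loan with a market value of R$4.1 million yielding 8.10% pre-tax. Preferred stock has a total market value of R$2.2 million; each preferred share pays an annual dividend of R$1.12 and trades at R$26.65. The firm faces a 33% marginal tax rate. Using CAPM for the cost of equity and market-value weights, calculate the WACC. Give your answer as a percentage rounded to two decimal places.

9.52%

Cost of equity via CAPM: Re = 4.2% + 1.7 × 4.16% = 11.2720%.
Cost of preferred: Rp = 1.12 / 26.65 = 4.2026%.
Market value of equity E = 161.9 × 0.19m = 30.761m.
Total capital V = 30.761 + 2.2 + 5.2 + 4.1 = 42.261.
Equity: weight = 30.761/42.261 = 0.7279; cost = 11.272%.
Preferred: weight = 2.2/42.261 = 0.0521; cost = 4.2026%.
Senior notes: weight = 5.2/42.261 = 0.1230; after-tax cost = 6.9% × (1 − 33%) = 4.6230%.
Term loan: weight = 4.1/42.261 = 0.0970; after-tax cost = 8.1% × (1 − 33%) = 5.4270%.
WACC = 0.7279 × 11.2720% + 0.0521 × 4.2026% + 0.1230 × 4.6230% + 0.0970 × 5.4270% = 9.5188%.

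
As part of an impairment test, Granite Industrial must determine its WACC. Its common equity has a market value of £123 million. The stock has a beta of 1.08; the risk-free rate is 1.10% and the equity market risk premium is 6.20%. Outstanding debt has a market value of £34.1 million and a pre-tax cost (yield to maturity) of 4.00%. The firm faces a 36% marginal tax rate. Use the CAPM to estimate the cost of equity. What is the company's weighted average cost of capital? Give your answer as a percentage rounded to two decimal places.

Cost of equity via CAPM: Re = 1.1% + 1.08 × 6.2% = 7.7960%.
Total capital V = 123 + 34.1 = 157.1.
Equity: weight = 123/157.1 = 0.7829; cost = 7.796%.
Debt: weight = 34.1/157.1 = 0.2171; after-tax cost = 4% × (1 − 36%) = 2.5600%.
WACC = 0.7829 × 7.7960% + 0.2171 × 2.5600% = 6.6595%.

6.66%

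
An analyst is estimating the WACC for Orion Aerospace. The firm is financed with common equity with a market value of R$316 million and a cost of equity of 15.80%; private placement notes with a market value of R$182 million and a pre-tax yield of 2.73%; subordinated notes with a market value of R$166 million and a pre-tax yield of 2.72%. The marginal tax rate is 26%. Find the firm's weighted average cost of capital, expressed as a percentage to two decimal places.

Total capital V = 316 + 182 + 166 = 664.
Equity: weight = 316/664 = 0.4759; cost = 15.8%.
Private placement notes: weight = 182/664 = 0.2741; after-tax cost = 2.73% × (1 − 26%) = 2.0202%.
Subordinated notes: weight = 166/664 = 0.2500; after-tax cost = 2.72% × (1 − 26%) = 2.0128%.
WACC = 0.4759 × 15.8000% + 0.2741 × 2.0202% + 0.2500 × 2.0128% = 8.5762%.

8.58%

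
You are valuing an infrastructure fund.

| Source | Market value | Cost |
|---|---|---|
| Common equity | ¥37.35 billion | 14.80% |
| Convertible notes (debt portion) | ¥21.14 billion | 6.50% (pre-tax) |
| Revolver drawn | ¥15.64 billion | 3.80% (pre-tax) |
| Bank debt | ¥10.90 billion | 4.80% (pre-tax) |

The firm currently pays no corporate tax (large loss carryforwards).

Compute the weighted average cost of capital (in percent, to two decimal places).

Total capital V = 37.35 + 21.14 + 15.64 + 10.9 = 85.03.
Equity: weight = 37.35/85.03 = 0.4393; cost = 14.8%.
Convertible notes (debt portion): weight = 21.14/85.03 = 0.2486; after-tax cost = 6.5% × (1 − 0%) = 6.5000%.
Revolver drawn: weight = 15.64/85.03 = 0.1839; after-tax cost = 3.8% × (1 − 0%) = 3.8000%.
Bank debt: weight = 10.9/85.03 = 0.1282; after-tax cost = 4.8% × (1 − 0%) = 4.8000%.
WACC = 0.4393 × 14.8000% + 0.2486 × 6.5000% + 0.1839 × 3.8000% + 0.1282 × 4.8000% = 9.4313%.

9.43%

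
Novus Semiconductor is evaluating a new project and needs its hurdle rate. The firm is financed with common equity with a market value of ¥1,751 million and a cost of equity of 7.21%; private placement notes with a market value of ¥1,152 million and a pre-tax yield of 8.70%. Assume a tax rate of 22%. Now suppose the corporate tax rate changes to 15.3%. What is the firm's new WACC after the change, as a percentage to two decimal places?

7.27%

After the change:
Total capital V = 1751 + 1152 = 2903.
Equity: weight = 1751/2903 = 0.6032; cost = 7.21%.
Private placement notes: weight = 1152/2903 = 0.3968; after-tax cost = 8.7% × (1 − 15.3%) = 7.3689%.
WACC = 0.6032 × 7.2100% + 0.3968 × 7.3689% = 7.2731%.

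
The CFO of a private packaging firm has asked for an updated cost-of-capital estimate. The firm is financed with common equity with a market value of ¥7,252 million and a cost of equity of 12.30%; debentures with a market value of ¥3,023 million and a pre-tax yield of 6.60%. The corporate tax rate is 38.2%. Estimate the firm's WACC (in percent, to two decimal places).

9.88%

Total capital V = 7252 + 3023 = 10275.
Equity: weight = 7252/10275 = 0.7058; cost = 12.3%.
Debentures: weight = 3023/10275 = 0.2942; after-tax cost = 6.6% × (1 − 38.2%) = 4.0788%.
WACC = 0.7058 × 12.3000% + 0.2942 × 4.0788% = 9.8812%.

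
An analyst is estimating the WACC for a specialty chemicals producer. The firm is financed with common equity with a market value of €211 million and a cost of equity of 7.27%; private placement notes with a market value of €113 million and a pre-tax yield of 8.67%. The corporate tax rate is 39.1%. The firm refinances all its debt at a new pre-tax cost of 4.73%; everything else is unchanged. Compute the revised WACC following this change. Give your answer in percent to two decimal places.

After the change:
Total capital V = 211 + 113 = 324.
Equity: weight = 211/324 = 0.6512; cost = 7.27%.
Private placement notes: weight = 113/324 = 0.3488; after-tax cost = 4.73% × (1 − 39.1%) = 2.8806%.
WACC = 0.6512 × 7.2700% + 0.3488 × 2.8806% = 5.7391%.

5.74%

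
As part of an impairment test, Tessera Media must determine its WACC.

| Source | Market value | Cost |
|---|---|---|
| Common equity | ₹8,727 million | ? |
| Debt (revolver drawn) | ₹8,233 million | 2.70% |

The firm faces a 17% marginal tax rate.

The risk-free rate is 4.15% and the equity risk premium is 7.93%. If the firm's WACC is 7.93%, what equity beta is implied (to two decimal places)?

1.15

Total capital V = 8727 + 8233 = 16960.
Equity weight = 8727/16960 = 0.5146.
Revolver drawn weight = 8233/16960 = 0.4854.
Debt contribution = 0.4854 × 2.7% × (1 − 17%) = 1.0879%.
Required equity contribution = 7.93% − 1.0879% = 6.8421%  ⇒  Re = 13.2970%.
CAPM: 13.2970% = 4.15% + β × 7.93%  ⇒  β = 1.1535.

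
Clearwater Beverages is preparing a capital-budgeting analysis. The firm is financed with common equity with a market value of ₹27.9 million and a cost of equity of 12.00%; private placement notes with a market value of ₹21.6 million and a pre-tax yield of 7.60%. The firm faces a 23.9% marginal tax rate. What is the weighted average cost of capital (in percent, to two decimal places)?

Total capital V = 27.9 + 21.6 = 49.5.
Equity: weight = 27.9/49.5 = 0.5636; cost = 12%.
Private placement notes: weight = 21.6/49.5 = 0.4364; after-tax cost = 7.6% × (1 − 23.9%) = 5.7836%.
WACC = 0.5636 × 12.0000% + 0.4364 × 5.7836% = 9.2874%.

9.29%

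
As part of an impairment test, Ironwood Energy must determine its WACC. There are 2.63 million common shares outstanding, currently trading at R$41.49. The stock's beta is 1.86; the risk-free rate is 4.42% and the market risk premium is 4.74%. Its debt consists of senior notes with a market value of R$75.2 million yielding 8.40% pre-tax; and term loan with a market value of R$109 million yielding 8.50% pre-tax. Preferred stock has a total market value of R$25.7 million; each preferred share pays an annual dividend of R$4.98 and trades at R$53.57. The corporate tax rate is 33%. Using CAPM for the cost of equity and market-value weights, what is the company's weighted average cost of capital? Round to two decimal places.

8.55%

Cost of equity via CAPM: Re = 4.42% + 1.86 × 4.74% = 13.2364%.
Cost of preferred: Rp = 4.98 / 53.57 = 9.2962%.
Market value of equity E = 41.49 × 2.63m = 109.1187m.
Total capital V = 109.1187 + 25.7 + 75.2 + 109 = 319.0187.
Equity: weight = 109.1187/319.0187 = 0.3420; cost = 13.2364%.
Preferred: weight = 25.7/319.0187 = 0.0806; cost = 9.2962%.
Senior notes: weight = 75.2/319.0187 = 0.2357; after-tax cost = 8.4% × (1 − 33%) = 5.6280%.
Term loan: weight = 109/319.0187 = 0.3417; after-tax cost = 8.5% × (1 − 33%) = 5.6950%.
WACC = 0.3420 × 13.2364% + 0.0806 × 9.2962% + 0.2357 × 5.6280% + 0.3417 × 5.6950% = 8.5488%.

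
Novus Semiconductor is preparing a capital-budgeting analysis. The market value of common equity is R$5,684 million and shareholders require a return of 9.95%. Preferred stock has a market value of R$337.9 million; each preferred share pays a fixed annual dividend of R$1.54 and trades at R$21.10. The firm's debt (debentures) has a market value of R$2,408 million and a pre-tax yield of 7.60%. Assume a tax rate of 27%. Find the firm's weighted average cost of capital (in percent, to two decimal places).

8.59%

Cost of preferred: Rp = 1.54 / 21.1 = 7.2986%.
Total capital V = 5684 + 337.9 + 2408 = 8429.9.
Equity: weight = 5684/8429.9 = 0.6743; cost = 9.95%.
Preferred: weight = 337.9/8429.9 = 0.0401; cost = 7.2986%.
Debentures: weight = 2408/8429.9 = 0.2856; after-tax cost = 7.6% × (1 − 27%) = 5.5480%.
WACC = 0.6743 × 9.9500% + 0.0401 × 7.2986% + 0.2856 × 5.5480% = 8.5863%.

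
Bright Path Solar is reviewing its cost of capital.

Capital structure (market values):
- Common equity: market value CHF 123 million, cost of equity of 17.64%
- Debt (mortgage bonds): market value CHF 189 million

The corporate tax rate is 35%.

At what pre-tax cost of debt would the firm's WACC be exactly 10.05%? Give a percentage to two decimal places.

7.86%

Total capital V = 123 + 189 = 312.
Equity weight = 123/312 = 0.3942.
Mortgage bonds weight = 189/312 = 0.6058.
Equity contribution = 0.3942 × 17.64% = 6.9542%.
Remaining for debt = 10.05% − 6.9542% = 3.0958%.
Rd × (1 − 35%) × 0.6058 = 3.0958%  ⇒  Rd = 7.8623%.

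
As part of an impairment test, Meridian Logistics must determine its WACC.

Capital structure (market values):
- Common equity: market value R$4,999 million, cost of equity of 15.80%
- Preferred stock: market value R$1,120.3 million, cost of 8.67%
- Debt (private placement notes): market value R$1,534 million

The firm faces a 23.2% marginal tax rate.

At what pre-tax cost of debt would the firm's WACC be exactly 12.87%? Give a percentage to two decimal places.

8.32%

Total capital V = 4999 + 1120.3 + 1534 = 7653.3.
Equity weight = 4999/7653.3 = 0.6532.
Preferred weight = 1120.3/7653.3 = 0.1464.
Private placement notes weight = 1534/7653.3 = 0.2004.
Equity contribution = 0.6532 × 15.8% = 10.3203%.
Preferred contribution = 0.1464 × 8.67% = 1.2691%.
Remaining for debt = 12.87% − 11.5894% = 1.2806%.
Rd × (1 − 23.2%) × 0.2004 = 1.2806%  ⇒  Rd = 8.3190%.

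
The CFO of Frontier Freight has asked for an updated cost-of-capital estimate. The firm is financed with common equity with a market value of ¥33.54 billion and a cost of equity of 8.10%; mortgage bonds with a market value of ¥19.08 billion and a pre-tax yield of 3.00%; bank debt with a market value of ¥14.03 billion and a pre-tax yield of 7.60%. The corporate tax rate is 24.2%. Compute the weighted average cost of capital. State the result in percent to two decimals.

Total capital V = 33.54 + 19.08 + 14.03 = 66.65.
Equity: weight = 33.54/66.65 = 0.5032; cost = 8.1%.
Mortgage bonds: weight = 19.08/66.65 = 0.2863; after-tax cost = 3% × (1 − 24.2%) = 2.2740%.
Bank debt: weight = 14.03/66.65 = 0.2105; after-tax cost = 7.6% × (1 − 24.2%) = 5.7608%.
WACC = 0.5032 × 8.1000% + 0.2863 × 2.2740% + 0.2105 × 5.7608% = 5.9398%.

5.94%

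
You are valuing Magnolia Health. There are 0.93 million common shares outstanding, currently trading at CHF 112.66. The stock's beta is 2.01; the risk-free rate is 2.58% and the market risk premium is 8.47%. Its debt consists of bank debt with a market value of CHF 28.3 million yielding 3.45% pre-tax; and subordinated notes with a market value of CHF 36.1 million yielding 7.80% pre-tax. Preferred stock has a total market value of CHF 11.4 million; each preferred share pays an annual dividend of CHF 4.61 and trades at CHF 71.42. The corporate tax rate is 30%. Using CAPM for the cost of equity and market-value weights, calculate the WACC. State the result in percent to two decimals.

13.25%

Cost of equity via CAPM: Re = 2.58% + 2.01 × 8.47% = 19.6047%.
Cost of preferred: Rp = 4.61 / 71.42 = 6.4548%.
Market value of equity E = 112.66 × 0.93m = 104.7738m.
Total capital V = 104.7738 + 11.4 + 28.3 + 36.1 = 180.5738.
Equity: weight = 104.7738/180.5738 = 0.5802; cost = 19.6047%.
Preferred: weight = 11.4/180.5738 = 0.0631; cost = 6.4548%.
Bank debt: weight = 28.3/180.5738 = 0.1567; after-tax cost = 3.45% × (1 − 30%) = 2.4150%.
Subordinated notes: weight = 36.1/180.5738 = 0.1999; after-tax cost = 7.8% × (1 − 30%) = 5.4600%.
WACC = 0.5802 × 19.6047% + 0.0631 × 6.4548% + 0.1567 × 2.4150% + 0.1999 × 5.4600% = 13.2527%.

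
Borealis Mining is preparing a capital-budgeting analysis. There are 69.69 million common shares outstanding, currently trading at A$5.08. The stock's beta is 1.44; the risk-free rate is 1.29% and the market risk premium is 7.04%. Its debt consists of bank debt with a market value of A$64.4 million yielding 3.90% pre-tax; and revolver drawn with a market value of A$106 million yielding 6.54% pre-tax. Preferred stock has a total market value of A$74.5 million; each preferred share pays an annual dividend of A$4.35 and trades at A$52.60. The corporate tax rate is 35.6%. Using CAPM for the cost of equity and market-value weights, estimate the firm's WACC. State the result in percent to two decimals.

Cost of equity via CAPM: Re = 1.29% + 1.44 × 7.04% = 11.4276%.
Cost of preferred: Rp = 4.35 / 52.6 = 8.2700%.
Market value of equity E = 5.08 × 69.69m = 354.0252m.
Total capital V = 354.0252 + 74.5 + 64.4 + 106 = 598.9252.
Equity: weight = 354.0252/598.9252 = 0.5911; cost = 11.4276%.
Preferred: weight = 74.5/598.9252 = 0.1244; cost = 8.27%.
Bank debt: weight = 64.4/598.9252 = 0.1075; after-tax cost = 3.9% × (1 − 35.6%) = 2.5116%.
Revolver drawn: weight = 106/598.9252 = 0.1770; after-tax cost = 6.54% × (1 − 35.6%) = 4.2118%.
WACC = 0.5911 × 11.4276% + 0.1244 × 8.2700% + 0.1075 × 2.5116% + 0.1770 × 4.2118% = 8.7990%.

8.80%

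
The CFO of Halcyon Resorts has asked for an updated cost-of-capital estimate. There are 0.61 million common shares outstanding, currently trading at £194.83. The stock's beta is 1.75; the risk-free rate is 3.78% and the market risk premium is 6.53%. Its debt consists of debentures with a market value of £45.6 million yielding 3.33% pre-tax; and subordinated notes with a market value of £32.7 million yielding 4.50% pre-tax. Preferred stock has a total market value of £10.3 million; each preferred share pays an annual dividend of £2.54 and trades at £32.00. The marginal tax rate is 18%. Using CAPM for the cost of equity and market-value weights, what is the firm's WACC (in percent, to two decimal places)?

10.29%

Cost of equity via CAPM: Re = 3.78% + 1.75 × 6.53% = 15.2075%.
Cost of preferred: Rp = 2.54 / 32.0 = 7.9375%.
Market value of equity E = 194.83 × 0.61m = 118.8463m.
Total capital V = 118.8463 + 10.3 + 45.6 + 32.7 = 207.4463.
Equity: weight = 118.8463/207.4463 = 0.5729; cost = 15.2075%.
Preferred: weight = 10.3/207.4463 = 0.0497; cost = 7.9375%.
Debentures: weight = 45.6/207.4463 = 0.2198; after-tax cost = 3.33% × (1 − 18%) = 2.7306%.
Subordinated notes: weight = 32.7/207.4463 = 0.1576; after-tax cost = 4.5% × (1 − 18%) = 3.6900%.
WACC = 0.5729 × 15.2075% + 0.0497 × 7.9375% + 0.2198 × 2.7306% + 0.1576 × 3.6900% = 10.2884%.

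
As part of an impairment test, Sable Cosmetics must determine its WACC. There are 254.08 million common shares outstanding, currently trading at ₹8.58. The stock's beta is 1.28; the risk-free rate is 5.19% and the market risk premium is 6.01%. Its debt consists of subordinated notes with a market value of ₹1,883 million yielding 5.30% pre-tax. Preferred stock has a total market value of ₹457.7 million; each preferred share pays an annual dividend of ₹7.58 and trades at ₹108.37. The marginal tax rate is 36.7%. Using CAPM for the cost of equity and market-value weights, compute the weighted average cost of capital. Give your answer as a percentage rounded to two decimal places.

8.32%

Cost of equity via CAPM: Re = 5.19% + 1.28 × 6.01% = 12.8828%.
Cost of preferred: Rp = 7.58 / 108.37 = 6.9946%.
Market value of equity E = 8.58 × 254.08m = 2180.0064m.
Total capital V = 2180.0064 + 457.7 + 1883 = 4520.7064.
Equity: weight = 2180.0064/4520.7064 = 0.4822; cost = 12.8828%.
Preferred: weight = 457.7/4520.7064 = 0.1012; cost = 6.9946%.
Subordinated notes: weight = 1883/4520.7064 = 0.4165; after-tax cost = 5.3% × (1 − 36.7%) = 3.3549%.
WACC = 0.4822 × 12.8828% + 0.1012 × 6.9946% + 0.4165 × 3.3549% = 8.3180%.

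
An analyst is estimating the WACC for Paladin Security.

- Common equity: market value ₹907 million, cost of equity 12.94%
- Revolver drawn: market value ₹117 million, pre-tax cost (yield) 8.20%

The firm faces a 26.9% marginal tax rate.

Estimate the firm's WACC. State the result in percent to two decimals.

12.15%

Total capital V = 907 + 117 = 1024.
Equity: weight = 907/1024 = 0.8857; cost = 12.94%.
Revolver drawn: weight = 117/1024 = 0.1143; after-tax cost = 8.2% × (1 − 26.9%) = 5.9942%.
WACC = 0.8857 × 12.9400% + 0.1143 × 5.9942% = 12.1464%.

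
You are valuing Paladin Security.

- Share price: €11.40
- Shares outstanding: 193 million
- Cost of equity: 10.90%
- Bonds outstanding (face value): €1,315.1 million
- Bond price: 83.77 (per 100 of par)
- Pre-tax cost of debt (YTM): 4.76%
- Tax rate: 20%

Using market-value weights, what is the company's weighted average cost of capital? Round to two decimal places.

8.53%

Market value of equity E = 11.4 × 193m = 2200.2m. Market value of debt D = 1315.1m × 83.77/100 = 1101.65927m.
Total capital V = 2200.2 + 1101.65927 = 3301.85927.
Equity: weight = 2200.2/3301.85927 = 0.6664; cost = 10.9%.
Bonds outstanding: weight = 1101.65927/3301.85927 = 0.3336; after-tax cost = 4.76% × (1 − 20%) = 3.8080%.
WACC = 0.6664 × 10.9000% + 0.3336 × 3.8080% = 8.5338%.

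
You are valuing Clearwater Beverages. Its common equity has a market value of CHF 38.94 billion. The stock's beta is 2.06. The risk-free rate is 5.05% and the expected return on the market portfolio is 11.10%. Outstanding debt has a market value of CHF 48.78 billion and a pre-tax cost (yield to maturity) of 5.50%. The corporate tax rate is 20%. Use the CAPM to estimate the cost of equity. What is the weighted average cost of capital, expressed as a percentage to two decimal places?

Market risk premium = 11.1% − 5.05% = 6.05%.
Cost of equity via CAPM: Re = 5.05% + 2.06 × 6.05% = 17.5130%.
Total capital V = 38.94 + 48.78 = 87.72.
Equity: weight = 38.94/87.72 = 0.4439; cost = 17.513%.
Debt: weight = 48.78/87.72 = 0.5561; after-tax cost = 5.5% × (1 − 20%) = 4.4000%.
WACC = 0.4439 × 17.5130% + 0.5561 × 4.4000% = 10.2210%.

10.22%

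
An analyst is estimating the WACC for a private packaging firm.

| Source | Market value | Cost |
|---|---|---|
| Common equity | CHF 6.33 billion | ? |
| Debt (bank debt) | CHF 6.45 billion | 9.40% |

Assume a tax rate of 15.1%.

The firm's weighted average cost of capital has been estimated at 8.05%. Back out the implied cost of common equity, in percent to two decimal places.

8.12%

Total capital V = 6.33 + 6.45 = 12.78.
Equity weight = 6.33/12.78 = 0.4953.
Bank debt weight = 6.45/12.78 = 0.5047.
Debt contribution = 0.5047 × 9.4% × (1 − 15.1%) = 4.0278%.
Required equity contribution = 8.05% − 4.0278% = 4.0222%.
Re = 4.0222% / 0.4953 = 8.1207%.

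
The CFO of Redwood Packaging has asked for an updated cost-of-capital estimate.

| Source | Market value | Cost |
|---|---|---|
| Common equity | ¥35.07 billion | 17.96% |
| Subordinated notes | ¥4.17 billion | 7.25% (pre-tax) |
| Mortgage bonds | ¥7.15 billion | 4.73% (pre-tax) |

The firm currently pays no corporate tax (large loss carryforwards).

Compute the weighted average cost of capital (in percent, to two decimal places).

Total capital V = 35.07 + 4.17 + 7.15 = 46.39.
Equity: weight = 35.07/46.39 = 0.7560; cost = 17.96%.
Subordinated notes: weight = 4.17/46.39 = 0.0899; after-tax cost = 7.25% × (1 − 0%) = 7.2500%.
Mortgage bonds: weight = 7.15/46.39 = 0.1541; after-tax cost = 4.73% × (1 − 0%) = 4.7300%.
WACC = 0.7560 × 17.9600% + 0.0899 × 7.2500% + 0.1541 × 4.7300% = 14.9582%.

14.96%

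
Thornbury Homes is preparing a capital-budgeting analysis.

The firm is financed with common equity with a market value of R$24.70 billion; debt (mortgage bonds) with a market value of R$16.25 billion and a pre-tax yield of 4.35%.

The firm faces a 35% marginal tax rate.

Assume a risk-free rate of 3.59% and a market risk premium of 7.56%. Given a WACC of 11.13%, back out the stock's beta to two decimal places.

Total capital V = 24.7 + 16.25 = 40.95.
Equity weight = 24.7/40.95 = 0.6032.
Mortgage bonds weight = 16.25/40.95 = 0.3968.
Debt contribution = 0.3968 × 4.35% × (1 − 35%) = 1.1220%.
Required equity contribution = 11.13% − 1.1220% = 10.0080%  ⇒  Re = 16.5922%.
CAPM: 16.5922% = 3.59% + β × 7.56%  ⇒  β = 1.7199.

1.72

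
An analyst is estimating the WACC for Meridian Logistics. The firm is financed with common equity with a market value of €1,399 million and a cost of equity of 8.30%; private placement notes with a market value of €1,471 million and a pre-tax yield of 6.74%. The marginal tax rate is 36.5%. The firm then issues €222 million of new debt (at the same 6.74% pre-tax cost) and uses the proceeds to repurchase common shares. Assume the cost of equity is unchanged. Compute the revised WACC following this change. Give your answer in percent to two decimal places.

5.93%

After the change:
Total capital V = 1177 + 1693 = 2870.
Equity: weight = 1177/2870 = 0.4101; cost = 8.3%.
Private placement notes: weight = 1693/2870 = 0.5899; after-tax cost = 6.74% × (1 − 36.5%) = 4.2799%.
WACC = 0.4101 × 8.3000% + 0.5899 × 4.2799% = 5.9286%.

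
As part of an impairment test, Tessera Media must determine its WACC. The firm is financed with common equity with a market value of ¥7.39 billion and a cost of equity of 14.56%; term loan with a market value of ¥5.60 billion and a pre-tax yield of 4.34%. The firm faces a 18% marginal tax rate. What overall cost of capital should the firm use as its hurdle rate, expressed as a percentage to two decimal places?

9.82%

Total capital V = 7.39 + 5.6 = 12.99.
Equity: weight = 7.39/12.99 = 0.5689; cost = 14.56%.
Term loan: weight = 5.6/12.99 = 0.4311; after-tax cost = 4.34% × (1 − 18%) = 3.5588%.
WACC = 0.5689 × 14.5600% + 0.4311 × 3.5588% = 9.8174%.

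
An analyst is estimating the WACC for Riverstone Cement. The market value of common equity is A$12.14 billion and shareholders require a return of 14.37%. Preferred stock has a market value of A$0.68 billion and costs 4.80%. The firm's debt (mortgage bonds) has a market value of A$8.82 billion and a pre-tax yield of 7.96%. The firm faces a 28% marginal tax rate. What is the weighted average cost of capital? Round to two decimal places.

Total capital V = 12.14 + 0.68 + 8.82 = 21.64.
Equity: weight = 12.14/21.64 = 0.5610; cost = 14.37%.
Preferred: weight = 0.68/21.64 = 0.0314; cost = 4.8%.
Mortgage bonds: weight = 8.82/21.64 = 0.4076; after-tax cost = 7.96% × (1 − 28%) = 5.7312%.
WACC = 0.5610 × 14.3700% + 0.0314 × 4.8000% + 0.4076 × 5.7312% = 10.5483%.

10.55%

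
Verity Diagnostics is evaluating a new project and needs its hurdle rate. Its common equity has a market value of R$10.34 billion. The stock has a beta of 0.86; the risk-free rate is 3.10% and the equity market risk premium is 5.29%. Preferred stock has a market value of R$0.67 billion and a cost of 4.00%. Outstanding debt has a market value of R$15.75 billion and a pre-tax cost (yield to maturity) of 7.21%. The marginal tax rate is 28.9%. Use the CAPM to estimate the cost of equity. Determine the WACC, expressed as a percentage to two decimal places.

Cost of equity via CAPM: Re = 3.1% + 0.86 × 5.29% = 7.6494%.
Total capital V = 10.34 + 0.67 + 15.75 = 26.76.
Equity: weight = 10.34/26.76 = 0.3864; cost = 7.6494%.
Preferred: weight = 0.67/26.76 = 0.0250; cost = 4%.
Debt: weight = 15.75/26.76 = 0.5886; after-tax cost = 7.21% × (1 − 28.9%) = 5.1263%.
WACC = 0.3864 × 7.6494% + 0.0250 × 4.0000% + 0.5886 × 5.1263% = 6.0730%.

6.07%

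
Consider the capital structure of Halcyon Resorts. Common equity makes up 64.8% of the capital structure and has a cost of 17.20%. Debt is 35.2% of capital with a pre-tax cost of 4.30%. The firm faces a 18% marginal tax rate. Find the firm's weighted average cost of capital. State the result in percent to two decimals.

12.39%

After-tax cost of debt = 4.3% × (1 − 18%) = 3.5260%.
WACC = 0.648 × 17.2000% + 0.352 × 3.5260% = 12.3868%.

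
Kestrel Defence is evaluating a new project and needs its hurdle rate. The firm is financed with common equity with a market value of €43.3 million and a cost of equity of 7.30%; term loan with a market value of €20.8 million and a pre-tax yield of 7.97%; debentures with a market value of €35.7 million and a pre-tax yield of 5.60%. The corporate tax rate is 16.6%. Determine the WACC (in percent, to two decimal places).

6.22%

Total capital V = 43.3 + 20.8 + 35.7 = 99.8.
Equity: weight = 43.3/99.8 = 0.4339; cost = 7.3%.
Term loan: weight = 20.8/99.8 = 0.2084; after-tax cost = 7.97% × (1 − 16.6%) = 6.6470%.
Debentures: weight = 35.7/99.8 = 0.3577; after-tax cost = 5.6% × (1 − 16.6%) = 4.6704%.
WACC = 0.4339 × 7.3000% + 0.2084 × 6.6470% + 0.3577 × 4.6704% = 6.2233%.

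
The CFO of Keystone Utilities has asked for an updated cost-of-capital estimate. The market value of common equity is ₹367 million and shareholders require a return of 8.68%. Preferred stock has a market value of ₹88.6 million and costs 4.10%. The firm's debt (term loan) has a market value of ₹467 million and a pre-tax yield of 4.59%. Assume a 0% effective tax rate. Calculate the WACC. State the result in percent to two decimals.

Total capital V = 367 + 88.6 + 467 = 922.6.
Equity: weight = 367/922.6 = 0.3978; cost = 8.68%.
Preferred: weight = 88.6/922.6 = 0.0960; cost = 4.1%.
Term loan: weight = 467/922.6 = 0.5062; after-tax cost = 4.59% × (1 − 0%) = 4.5900%.
WACC = 0.3978 × 8.6800% + 0.0960 × 4.1000% + 0.5062 × 4.5900% = 6.1699%.

6.17%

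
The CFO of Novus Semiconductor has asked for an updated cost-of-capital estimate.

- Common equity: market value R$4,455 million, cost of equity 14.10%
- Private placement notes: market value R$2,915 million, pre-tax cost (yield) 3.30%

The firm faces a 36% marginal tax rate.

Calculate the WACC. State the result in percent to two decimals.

Total capital V = 4455 + 2915 = 7370.
Equity: weight = 4455/7370 = 0.6045; cost = 14.1%.
Private placement notes: weight = 2915/7370 = 0.3955; after-tax cost = 3.3% × (1 − 36%) = 2.1120%.
WACC = 0.6045 × 14.1000% + 0.3955 × 2.1120% = 9.3585%.

9.36%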